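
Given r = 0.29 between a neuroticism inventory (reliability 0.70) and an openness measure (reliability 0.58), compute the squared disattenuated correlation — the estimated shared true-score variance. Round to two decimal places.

0.21

Disattenuated r = 0.29 / √(0.70 × 0.58) = 0.29 / 0.6372 = 0.4551.
Shared true-score variance = 0.4551² = 0.2071 ≈ 0.21.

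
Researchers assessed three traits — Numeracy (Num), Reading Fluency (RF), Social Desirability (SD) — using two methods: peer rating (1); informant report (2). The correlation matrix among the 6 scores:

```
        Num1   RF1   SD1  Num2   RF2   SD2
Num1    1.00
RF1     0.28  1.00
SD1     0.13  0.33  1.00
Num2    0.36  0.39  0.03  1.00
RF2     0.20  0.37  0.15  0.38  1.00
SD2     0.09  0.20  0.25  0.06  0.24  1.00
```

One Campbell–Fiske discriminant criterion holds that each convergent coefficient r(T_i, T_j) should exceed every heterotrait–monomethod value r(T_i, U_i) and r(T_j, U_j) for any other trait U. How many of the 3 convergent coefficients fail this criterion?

Each convergent coefficient versus the relevant comparison correlations:
Num (methods 1·2): 0.36 vs {0.28, 0.38, 0.13, 0.06} → fail.
RF (methods 1·2): 0.37 vs {0.28, 0.38, 0.33, 0.24} → fail.
SD (methods 1·2): 0.25 vs {0.13, 0.06, 0.33, 0.24} → fail.
3 of 3 fail.

3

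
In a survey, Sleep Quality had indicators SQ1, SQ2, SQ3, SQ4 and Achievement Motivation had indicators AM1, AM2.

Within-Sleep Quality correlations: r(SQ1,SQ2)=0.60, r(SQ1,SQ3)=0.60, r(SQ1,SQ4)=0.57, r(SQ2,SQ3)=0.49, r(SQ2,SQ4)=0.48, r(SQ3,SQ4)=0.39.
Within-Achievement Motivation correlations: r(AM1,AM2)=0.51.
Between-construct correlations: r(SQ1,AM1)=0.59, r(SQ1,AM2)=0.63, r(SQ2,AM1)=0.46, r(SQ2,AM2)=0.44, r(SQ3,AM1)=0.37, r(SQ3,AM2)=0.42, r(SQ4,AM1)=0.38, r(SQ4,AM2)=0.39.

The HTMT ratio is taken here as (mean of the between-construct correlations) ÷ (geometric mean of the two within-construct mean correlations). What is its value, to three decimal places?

0.892

Between-construct mean = 3.68/8 = 0.4600.
Mean within-SQ = 3.13/6 = 0.5217; mean within-AM = 0.51/1 = 0.5100.
Geometric mean = √(0.5217 × 0.5100) = 0.5158.
HTMT = 0.4600 / 0.5158 = 0.892.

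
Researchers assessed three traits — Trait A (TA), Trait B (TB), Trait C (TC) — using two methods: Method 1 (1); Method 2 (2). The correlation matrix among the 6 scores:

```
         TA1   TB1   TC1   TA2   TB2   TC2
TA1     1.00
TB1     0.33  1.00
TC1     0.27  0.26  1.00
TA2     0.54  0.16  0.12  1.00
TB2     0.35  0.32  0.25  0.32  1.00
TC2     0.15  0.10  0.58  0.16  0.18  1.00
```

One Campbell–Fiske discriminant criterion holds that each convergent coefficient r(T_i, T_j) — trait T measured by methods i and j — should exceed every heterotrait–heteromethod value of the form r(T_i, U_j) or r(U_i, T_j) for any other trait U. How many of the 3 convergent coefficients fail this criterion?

Convergent coefficients and their comparison sets:
TA (methods 1·2): 0.54 vs {0.35, 0.16, 0.15, 0.12} → pass.
TB (methods 1·2): 0.32 vs {0.16, 0.35, 0.10, 0.25} → fail.
TC (methods 1·2): 0.58 vs {0.12, 0.15, 0.25, 0.10} → pass.
1 of 3 fail.

1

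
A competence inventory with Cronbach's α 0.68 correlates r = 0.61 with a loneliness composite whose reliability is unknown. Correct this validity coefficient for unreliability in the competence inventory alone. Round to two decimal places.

0.74

Single correction: r_c = r_obs / √r_xx = 0.61 / √0.68 = 0.61 / 0.8246 ≈ 0.74.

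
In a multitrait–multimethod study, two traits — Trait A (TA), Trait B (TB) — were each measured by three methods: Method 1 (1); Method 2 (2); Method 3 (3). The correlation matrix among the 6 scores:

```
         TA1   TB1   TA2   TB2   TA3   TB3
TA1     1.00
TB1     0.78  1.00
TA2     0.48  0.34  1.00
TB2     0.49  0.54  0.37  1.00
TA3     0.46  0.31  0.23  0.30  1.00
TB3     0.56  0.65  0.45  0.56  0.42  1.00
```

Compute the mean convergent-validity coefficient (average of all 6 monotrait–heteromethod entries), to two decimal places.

Convergent values: 0.48, 0.46, 0.23, 0.54, 0.65, 0.56; mean = 2.92/6 = 0.49.

0.49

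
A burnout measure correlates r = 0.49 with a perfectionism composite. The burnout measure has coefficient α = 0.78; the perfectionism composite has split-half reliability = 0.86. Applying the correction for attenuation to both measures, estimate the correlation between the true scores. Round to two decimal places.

r_true = r_obs / √(r_xx · r_yy) = 0.49 / √(0.78 × 0.86) = 0.49 / √0.6708 = 0.49 / 0.8190 ≈ 0.60.

0.60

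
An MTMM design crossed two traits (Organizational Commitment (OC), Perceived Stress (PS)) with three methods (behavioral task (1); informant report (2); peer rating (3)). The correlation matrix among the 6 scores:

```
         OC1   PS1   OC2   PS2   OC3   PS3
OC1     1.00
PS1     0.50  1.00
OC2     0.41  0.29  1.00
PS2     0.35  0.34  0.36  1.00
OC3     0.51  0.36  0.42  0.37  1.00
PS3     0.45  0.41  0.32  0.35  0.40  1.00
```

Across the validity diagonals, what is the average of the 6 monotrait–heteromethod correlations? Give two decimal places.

0.41

Convergent values: 0.41, 0.51, 0.42, 0.34, 0.41, 0.35; mean = 2.44/6 = 0.41.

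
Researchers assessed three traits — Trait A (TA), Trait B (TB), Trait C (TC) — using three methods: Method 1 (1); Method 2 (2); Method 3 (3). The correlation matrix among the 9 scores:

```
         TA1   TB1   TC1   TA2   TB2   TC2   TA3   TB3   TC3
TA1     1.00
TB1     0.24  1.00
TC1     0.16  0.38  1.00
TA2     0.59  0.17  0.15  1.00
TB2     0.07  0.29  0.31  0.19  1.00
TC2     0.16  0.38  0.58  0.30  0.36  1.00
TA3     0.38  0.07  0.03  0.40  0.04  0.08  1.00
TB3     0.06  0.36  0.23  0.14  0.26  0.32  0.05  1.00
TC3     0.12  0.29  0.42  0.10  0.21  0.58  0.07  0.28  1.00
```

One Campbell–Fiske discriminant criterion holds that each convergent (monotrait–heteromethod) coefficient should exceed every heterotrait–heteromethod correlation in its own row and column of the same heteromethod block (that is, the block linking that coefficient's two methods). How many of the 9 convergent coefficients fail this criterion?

Checking each validity diagonal entry against its comparison values:
TA (methods 1·2): 0.59 vs {0.07, 0.17, 0.16, 0.15} → pass.
TA (methods 1·3): 0.38 vs {0.06, 0.07, 0.12, 0.03} → pass.
TA (methods 2·3): 0.40 vs {0.14, 0.04, 0.10, 0.08} → pass.
TB (methods 1·2): 0.29 vs {0.17, 0.07, 0.38, 0.31} → fail.
TB (methods 1·3): 0.36 vs {0.07, 0.06, 0.29, 0.23} → pass.
TB (methods 2·3): 0.26 vs {0.04, 0.14, 0.21, 0.32} → fail.
TC (methods 1·2): 0.58 vs {0.15, 0.16, 0.31, 0.38} → pass.
TC (methods 1·3): 0.42 vs {0.03, 0.12, 0.23, 0.29} → pass.
TC (methods 2·3): 0.58 vs {0.08, 0.10, 0.32, 0.21} → pass.
2 of 9 fail.

2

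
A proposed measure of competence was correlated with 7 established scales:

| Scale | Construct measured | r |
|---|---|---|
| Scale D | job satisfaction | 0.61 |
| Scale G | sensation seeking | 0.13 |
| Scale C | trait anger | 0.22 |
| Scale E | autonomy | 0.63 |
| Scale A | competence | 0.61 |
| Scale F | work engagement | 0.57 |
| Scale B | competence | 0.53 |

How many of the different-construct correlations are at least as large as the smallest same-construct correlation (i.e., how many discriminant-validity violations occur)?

3

Convergent (same construct = competence): Scale A, Scale B.
Smallest convergent = 0.53. Discriminant values: 0.61, 0.13, 0.22, 0.63, 0.57; count ≥ 0.53 → 3.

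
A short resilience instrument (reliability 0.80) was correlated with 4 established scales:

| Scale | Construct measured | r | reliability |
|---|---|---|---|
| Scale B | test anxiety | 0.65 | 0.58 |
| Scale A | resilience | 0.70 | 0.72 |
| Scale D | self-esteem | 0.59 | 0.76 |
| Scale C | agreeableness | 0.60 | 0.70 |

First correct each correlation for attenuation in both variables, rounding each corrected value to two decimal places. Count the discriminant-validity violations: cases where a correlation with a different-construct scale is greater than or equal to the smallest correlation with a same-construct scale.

Disattenuated r (r / √(r_scale · r_new)):
  Scale B (disc): 0.65 / √(0.58·0.80) = 0.95
  Scale A (conv): 0.70 / √(0.72·0.80) = 0.92
  Scale D (disc): 0.59 / √(0.76·0.80) = 0.76
  Scale C (disc): 0.60 / √(0.70·0.80) = 0.80
Smallest convergent = 0.92. Discriminant values: 0.95, 0.76, 0.80; count ≥ 0.92 → 1.

1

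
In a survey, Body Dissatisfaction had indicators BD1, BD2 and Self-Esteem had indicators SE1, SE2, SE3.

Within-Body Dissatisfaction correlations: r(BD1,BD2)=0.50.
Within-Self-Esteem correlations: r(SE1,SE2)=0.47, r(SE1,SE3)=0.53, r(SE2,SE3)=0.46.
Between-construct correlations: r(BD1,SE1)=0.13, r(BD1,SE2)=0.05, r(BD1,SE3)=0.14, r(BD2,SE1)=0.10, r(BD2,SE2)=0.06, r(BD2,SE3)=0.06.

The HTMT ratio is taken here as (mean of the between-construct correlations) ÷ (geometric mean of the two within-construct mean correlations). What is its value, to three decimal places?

0.182

Between-construct mean = 0.54/6 = 0.0900.
Mean within-BD = 0.50/1 = 0.5000; mean within-SE = 1.46/3 = 0.4867.
Geometric mean = √(0.5000 × 0.4867) = 0.4933.
HTMT = 0.0900 / 0.4933 = 0.182.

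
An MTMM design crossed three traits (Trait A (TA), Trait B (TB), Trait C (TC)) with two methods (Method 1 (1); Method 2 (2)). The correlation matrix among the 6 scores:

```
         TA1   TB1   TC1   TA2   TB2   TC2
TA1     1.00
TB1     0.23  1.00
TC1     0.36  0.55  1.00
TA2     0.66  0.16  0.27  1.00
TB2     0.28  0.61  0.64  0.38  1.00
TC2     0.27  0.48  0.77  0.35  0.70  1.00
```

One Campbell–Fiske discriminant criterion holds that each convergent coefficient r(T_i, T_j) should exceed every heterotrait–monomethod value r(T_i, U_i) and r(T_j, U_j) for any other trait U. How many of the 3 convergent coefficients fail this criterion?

Convergent coefficients and their comparison sets:
TA (methods 1·2): 0.66 vs {0.23, 0.38, 0.36, 0.35} → pass.
TB (methods 1·2): 0.61 vs {0.23, 0.38, 0.55, 0.70} → fail.
TC (methods 1·2): 0.77 vs {0.36, 0.35, 0.55, 0.70} → pass.
1 of 3 fail.

1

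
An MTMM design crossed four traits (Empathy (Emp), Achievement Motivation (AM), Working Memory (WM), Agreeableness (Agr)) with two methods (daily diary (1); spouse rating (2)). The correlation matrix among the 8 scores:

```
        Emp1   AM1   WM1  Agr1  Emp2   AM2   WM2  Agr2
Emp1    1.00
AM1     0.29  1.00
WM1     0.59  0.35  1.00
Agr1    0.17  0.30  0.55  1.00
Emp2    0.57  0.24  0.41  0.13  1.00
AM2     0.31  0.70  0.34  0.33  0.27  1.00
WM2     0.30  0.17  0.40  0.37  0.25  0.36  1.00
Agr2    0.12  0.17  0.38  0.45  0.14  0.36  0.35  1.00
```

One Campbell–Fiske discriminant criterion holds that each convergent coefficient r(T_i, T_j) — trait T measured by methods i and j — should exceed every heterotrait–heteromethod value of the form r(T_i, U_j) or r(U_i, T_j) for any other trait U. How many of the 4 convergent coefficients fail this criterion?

Convergent coefficients and their comparison sets:
Emp (methods 1·2): 0.57 vs {0.31, 0.24, 0.30, 0.41, 0.12, 0.13} → pass.
AM (methods 1·2): 0.70 vs {0.24, 0.31, 0.17, 0.34, 0.17, 0.33} → pass.
WM (methods 1·2): 0.40 vs {0.41, 0.30, 0.34, 0.17, 0.38, 0.37} → fail.
Agr (methods 1·2): 0.45 vs {0.13, 0.12, 0.33, 0.17, 0.37, 0.38} → pass.
1 of 4 fail.

1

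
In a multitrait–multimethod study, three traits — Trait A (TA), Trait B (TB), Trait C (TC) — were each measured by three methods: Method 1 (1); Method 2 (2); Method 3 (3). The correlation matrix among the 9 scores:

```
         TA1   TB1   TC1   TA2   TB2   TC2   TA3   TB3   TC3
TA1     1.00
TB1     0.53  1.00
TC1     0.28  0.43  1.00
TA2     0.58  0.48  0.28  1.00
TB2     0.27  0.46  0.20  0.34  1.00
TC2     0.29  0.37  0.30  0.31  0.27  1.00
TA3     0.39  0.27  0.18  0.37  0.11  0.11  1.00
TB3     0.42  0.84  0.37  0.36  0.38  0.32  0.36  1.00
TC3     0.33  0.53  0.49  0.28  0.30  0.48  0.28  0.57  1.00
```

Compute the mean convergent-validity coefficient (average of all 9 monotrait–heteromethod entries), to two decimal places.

Convergent values: 0.58, 0.39, 0.37, 0.46, 0.84, 0.38, 0.30, 0.49, 0.48; mean = 4.29/9 = 0.48.

0.48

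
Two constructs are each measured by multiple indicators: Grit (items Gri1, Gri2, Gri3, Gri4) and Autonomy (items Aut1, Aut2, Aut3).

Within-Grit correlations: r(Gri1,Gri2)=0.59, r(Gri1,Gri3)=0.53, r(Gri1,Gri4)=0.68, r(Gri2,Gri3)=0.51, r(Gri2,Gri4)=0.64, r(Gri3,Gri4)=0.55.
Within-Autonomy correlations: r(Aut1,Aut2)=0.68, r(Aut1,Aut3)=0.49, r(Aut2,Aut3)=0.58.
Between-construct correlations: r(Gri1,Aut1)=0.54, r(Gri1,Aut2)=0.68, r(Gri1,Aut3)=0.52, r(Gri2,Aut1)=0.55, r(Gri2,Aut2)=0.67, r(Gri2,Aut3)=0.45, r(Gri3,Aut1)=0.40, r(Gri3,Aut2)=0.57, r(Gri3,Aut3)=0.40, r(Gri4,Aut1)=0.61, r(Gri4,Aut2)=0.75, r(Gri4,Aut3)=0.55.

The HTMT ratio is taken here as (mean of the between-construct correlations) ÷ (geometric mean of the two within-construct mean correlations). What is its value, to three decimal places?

Mean heterotrait r = 6.69/12 = 0.5575.
Mean within-Gri = 3.50/6 = 0.5833; mean within-Aut = 1.75/3 = 0.5833.
Geometric mean = √(0.5833 × 0.5833) = 0.5833.
HTMT = 0.5575 / 0.5833 = 0.956.

0.956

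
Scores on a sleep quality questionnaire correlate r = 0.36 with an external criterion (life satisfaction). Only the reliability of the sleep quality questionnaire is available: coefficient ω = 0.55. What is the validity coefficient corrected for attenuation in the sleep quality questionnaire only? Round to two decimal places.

Single correction: r_c = r_obs / √r_xx = 0.36 / √0.55 = 0.36 / 0.7416 ≈ 0.49.

0.49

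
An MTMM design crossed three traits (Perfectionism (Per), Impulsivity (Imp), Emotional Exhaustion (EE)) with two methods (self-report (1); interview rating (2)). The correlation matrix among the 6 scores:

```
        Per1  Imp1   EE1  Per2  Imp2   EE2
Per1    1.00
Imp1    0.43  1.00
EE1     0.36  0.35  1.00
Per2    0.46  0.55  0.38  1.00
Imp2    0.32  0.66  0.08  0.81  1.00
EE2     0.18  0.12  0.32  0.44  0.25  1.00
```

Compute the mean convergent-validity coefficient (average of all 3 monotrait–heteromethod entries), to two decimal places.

Convergent values: 0.46, 0.66, 0.32; mean = 1.44/3 = 0.48.

0.48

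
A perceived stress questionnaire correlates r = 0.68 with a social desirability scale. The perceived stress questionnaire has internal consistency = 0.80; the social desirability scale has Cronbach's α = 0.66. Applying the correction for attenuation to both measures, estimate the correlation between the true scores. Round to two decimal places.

0.94

r_true = r_obs / √(r_xx · r_yy) = 0.68 / √(0.80 × 0.66) = 0.68 / √0.5280 = 0.68 / 0.7266 ≈ 0.94.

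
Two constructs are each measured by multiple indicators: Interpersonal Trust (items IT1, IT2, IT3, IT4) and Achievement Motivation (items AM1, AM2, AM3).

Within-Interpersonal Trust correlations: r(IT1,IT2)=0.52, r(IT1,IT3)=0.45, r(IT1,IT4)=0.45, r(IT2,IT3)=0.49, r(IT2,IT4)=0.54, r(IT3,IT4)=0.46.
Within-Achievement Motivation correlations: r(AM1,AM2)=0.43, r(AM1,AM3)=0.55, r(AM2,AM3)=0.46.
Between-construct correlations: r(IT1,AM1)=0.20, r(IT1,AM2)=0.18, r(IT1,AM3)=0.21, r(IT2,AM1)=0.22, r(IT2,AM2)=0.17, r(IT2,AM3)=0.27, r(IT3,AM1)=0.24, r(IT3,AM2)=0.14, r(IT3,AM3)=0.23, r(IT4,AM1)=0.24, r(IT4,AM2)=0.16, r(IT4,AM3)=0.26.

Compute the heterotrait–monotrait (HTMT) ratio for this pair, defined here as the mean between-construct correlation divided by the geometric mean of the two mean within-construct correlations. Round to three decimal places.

Mean between = 2.52/12 = 0.2100.
Mean within-IT = 2.91/6 = 0.4850; mean within-AM = 1.44/3 = 0.4800.
Geometric mean = √(0.4850 × 0.4800) = 0.4825.
HTMT = 0.2100 / 0.4825 = 0.435.

0.435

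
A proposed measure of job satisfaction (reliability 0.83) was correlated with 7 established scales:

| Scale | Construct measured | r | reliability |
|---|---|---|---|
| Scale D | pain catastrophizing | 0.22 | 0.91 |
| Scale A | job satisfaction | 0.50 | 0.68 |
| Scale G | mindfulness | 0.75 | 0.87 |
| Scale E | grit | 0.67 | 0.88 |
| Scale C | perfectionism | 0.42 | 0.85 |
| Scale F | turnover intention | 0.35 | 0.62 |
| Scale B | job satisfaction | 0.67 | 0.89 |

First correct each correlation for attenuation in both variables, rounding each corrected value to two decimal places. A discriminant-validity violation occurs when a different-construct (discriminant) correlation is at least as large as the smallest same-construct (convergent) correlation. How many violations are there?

Disattenuated r (r / √(r_scale · r_new)):
  Scale D (disc): 0.22 / √(0.91·0.83) = 0.25
  Scale A (conv): 0.50 / √(0.68·0.83) = 0.67
  Scale G (disc): 0.75 / √(0.87·0.83) = 0.88
  Scale E (disc): 0.67 / √(0.88·0.83) = 0.78
  Scale C (disc): 0.42 / √(0.85·0.83) = 0.50
  Scale F (disc): 0.35 / √(0.62·0.83) = 0.49
  Scale B (conv): 0.67 / √(0.89·0.83) = 0.78
Smallest convergent = 0.67. Discriminant values: 0.25, 0.88, 0.78, 0.50, 0.49; count ≥ 0.67 → 2.

2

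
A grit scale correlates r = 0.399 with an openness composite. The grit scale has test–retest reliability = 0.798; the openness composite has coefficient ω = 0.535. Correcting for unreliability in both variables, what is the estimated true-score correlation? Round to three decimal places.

0.611

r_true = r_obs / √(r_xx · r_yy) = 0.399 / √(0.798 × 0.535) = 0.399 / √0.426930 = 0.399 / 0.6534 ≈ 0.611.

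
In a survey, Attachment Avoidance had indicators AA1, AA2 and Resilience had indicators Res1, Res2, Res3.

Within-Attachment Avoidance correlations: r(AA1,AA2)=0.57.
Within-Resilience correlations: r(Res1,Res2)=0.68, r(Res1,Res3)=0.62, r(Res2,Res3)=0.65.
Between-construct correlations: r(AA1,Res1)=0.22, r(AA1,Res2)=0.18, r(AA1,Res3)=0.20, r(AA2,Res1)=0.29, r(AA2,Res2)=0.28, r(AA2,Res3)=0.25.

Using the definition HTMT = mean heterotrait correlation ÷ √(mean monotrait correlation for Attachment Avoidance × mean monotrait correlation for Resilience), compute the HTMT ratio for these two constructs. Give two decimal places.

Mean heterotrait r = 1.42/6 = 0.2367.
Mean within-AA = 0.57/1 = 0.5700; mean within-Res = 1.95/3 = 0.6500.
Geometric mean = √(0.5700 × 0.6500) = 0.6087.
HTMT = 0.2367 / 0.6087 = 0.39.

0.39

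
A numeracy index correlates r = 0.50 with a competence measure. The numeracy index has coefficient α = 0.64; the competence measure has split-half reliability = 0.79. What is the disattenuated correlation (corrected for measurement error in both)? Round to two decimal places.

r_true = r_obs / √(r_xx · r_yy) = 0.50 / √(0.64 × 0.79) = 0.50 / √0.5056 = 0.50 / 0.7111 ≈ 0.70.

0.70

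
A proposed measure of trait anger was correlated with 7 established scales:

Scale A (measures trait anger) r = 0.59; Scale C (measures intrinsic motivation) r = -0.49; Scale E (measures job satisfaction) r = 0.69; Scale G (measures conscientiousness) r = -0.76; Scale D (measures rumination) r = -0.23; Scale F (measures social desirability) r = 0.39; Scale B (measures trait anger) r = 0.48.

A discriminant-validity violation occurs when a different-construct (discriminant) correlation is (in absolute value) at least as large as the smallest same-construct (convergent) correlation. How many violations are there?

Convergent (same construct = trait anger): Scale A, Scale B.
Smallest convergent = 0.48. Discriminant |r|: 0.49, 0.69, 0.76, 0.23, 0.39; count ≥ 0.48 → 3.

3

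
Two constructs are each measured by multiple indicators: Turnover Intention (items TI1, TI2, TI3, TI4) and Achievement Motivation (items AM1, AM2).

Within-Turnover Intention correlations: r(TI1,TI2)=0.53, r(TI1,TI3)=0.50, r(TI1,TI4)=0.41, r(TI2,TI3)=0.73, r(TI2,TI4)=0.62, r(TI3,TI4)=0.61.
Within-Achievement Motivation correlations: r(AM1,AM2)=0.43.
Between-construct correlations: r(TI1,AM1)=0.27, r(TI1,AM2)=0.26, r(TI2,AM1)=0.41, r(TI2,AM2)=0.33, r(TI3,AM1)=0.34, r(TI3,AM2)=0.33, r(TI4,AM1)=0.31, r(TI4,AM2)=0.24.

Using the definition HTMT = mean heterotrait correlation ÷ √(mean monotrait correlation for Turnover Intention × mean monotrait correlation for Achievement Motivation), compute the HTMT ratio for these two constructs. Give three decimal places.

0.631

Between-construct mean = 2.49/8 = 0.3113.
Mean within-TI = 3.40/6 = 0.5667; mean within-AM = 0.43/1 = 0.4300.
Geometric mean = √(0.5667 × 0.4300) = 0.4936.
HTMT = 0.3113 / 0.4936 = 0.631.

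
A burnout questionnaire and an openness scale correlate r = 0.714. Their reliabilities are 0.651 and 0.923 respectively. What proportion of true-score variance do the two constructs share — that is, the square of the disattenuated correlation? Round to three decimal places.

Disattenuated r = 0.714 / √(0.651 × 0.923) = 0.714 / 0.7752 = 0.9211.
Shared true-score variance = 0.9211² = 0.8484 ≈ 0.848.

0.848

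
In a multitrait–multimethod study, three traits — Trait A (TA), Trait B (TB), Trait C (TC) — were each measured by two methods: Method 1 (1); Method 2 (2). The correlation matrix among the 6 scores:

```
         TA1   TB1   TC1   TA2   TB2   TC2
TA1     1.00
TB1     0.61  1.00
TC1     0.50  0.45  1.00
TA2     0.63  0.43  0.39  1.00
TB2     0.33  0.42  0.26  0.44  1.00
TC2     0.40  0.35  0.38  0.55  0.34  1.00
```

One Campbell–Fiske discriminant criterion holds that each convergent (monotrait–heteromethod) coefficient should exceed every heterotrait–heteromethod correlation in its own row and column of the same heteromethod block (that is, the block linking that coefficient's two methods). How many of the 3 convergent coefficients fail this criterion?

2

Checking each validity diagonal entry against its comparison values:
TA (methods 1·2): 0.63 vs {0.33, 0.43, 0.40, 0.39} → pass.
TB (methods 1·2): 0.42 vs {0.43, 0.33, 0.35, 0.26} → fail.
TC (methods 1·2): 0.38 vs {0.39, 0.40, 0.26, 0.35} → fail.
2 of 3 fail.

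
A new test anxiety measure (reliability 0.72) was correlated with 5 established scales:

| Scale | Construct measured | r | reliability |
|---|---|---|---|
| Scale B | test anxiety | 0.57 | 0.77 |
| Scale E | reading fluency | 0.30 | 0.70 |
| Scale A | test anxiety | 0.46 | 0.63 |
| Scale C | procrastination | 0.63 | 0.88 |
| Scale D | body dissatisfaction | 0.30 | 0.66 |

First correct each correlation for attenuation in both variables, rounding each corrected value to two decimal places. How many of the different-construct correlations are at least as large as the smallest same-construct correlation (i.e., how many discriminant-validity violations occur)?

Disattenuated r (r / √(r_scale · r_new)):
  Scale B (conv): 0.57 / √(0.77·0.72) = 0.77
  Scale E (disc): 0.30 / √(0.70·0.72) = 0.42
  Scale A (conv): 0.46 / √(0.63·0.72) = 0.68
  Scale C (disc): 0.63 / √(0.88·0.72) = 0.79
  Scale D (disc): 0.30 / √(0.66·0.72) = 0.44
Smallest convergent = 0.68. Discriminant values: 0.42, 0.79, 0.44; count ≥ 0.68 → 1.

1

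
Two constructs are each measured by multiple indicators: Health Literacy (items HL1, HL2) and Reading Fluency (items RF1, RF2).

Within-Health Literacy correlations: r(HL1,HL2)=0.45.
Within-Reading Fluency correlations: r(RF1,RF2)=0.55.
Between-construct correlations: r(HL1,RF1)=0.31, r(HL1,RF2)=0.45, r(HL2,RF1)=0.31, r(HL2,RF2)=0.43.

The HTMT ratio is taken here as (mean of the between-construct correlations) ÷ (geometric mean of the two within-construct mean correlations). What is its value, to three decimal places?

Mean heterotrait r = 1.50/4 = 0.3750.
Mean within-HL = 0.45/1 = 0.4500; mean within-RF = 0.55/1 = 0.5500.
Geometric mean = √(0.4500 × 0.5500) = 0.4975.
HTMT = 0.3750 / 0.4975 = 0.754.

0.754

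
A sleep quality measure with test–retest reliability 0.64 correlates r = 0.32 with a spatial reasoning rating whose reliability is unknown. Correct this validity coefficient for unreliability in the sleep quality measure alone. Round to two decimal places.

Single correction: r_c = r_obs / √r_xx = 0.32 / √0.64 = 0.32 / 0.8000 ≈ 0.40.

0.40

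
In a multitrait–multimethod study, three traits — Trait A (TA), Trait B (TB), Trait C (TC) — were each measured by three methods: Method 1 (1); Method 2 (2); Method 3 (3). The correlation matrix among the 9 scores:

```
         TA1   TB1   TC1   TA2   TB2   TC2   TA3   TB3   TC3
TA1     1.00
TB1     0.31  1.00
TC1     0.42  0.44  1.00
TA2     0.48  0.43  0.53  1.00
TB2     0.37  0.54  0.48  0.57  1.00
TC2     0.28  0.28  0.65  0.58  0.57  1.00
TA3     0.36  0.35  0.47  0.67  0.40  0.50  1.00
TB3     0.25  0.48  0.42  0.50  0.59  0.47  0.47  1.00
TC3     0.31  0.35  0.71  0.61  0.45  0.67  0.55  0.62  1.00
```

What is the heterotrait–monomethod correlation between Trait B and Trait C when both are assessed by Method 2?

Different traits, same method: r(TB2, TC2) = 0.57.

0.57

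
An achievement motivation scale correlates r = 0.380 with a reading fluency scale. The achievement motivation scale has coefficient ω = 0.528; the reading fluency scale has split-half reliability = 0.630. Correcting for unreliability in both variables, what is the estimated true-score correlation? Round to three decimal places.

0.659

r_true = r_obs / √(r_xx · r_yy) = 0.380 / √(0.528 × 0.630) = 0.380 / √0.332640 = 0.380 / 0.5767 ≈ 0.659.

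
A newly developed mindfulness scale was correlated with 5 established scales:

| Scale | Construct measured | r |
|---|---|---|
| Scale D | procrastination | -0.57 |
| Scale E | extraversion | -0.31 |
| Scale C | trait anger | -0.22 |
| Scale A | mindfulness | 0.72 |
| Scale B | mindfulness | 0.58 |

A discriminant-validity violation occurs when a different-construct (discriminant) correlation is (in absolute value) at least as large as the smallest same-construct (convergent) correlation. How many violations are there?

0

Convergent (same construct = mindfulness): Scale A, Scale B.
Smallest convergent = 0.58. Discriminant |r|: 0.57, 0.31, 0.22; count ≥ 0.58 → 0.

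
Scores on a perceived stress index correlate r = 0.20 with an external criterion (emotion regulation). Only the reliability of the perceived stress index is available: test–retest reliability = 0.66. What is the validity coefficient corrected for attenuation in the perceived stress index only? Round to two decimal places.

Single correction: r_c = r_obs / √r_xx = 0.20 / √0.66 = 0.20 / 0.8124 ≈ 0.25.

0.25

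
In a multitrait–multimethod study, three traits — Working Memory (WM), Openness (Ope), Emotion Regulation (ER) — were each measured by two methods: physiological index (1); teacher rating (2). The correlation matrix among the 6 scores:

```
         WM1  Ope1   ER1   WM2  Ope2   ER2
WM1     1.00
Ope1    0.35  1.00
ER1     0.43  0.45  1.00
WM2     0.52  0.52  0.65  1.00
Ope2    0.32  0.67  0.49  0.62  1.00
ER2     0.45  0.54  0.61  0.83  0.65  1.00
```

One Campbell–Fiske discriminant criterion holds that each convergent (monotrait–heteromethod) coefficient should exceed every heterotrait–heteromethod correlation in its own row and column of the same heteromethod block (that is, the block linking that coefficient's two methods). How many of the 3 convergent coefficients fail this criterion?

2

Convergent coefficients and their comparison sets:
WM (methods 1·2): 0.52 vs {0.32, 0.52, 0.45, 0.65} → fail.
Ope (methods 1·2): 0.67 vs {0.52, 0.32, 0.54, 0.49} → pass.
ER (methods 1·2): 0.61 vs {0.65, 0.45, 0.49, 0.54} → fail.
2 of 3 fail.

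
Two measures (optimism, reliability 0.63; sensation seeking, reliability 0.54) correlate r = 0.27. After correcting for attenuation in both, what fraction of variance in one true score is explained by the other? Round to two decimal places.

0.21

Disattenuated r = 0.27 / √(0.63 × 0.54) = 0.27 / 0.5833 = 0.4629.
Shared true-score variance = 0.4629² = 0.2143 ≈ 0.21.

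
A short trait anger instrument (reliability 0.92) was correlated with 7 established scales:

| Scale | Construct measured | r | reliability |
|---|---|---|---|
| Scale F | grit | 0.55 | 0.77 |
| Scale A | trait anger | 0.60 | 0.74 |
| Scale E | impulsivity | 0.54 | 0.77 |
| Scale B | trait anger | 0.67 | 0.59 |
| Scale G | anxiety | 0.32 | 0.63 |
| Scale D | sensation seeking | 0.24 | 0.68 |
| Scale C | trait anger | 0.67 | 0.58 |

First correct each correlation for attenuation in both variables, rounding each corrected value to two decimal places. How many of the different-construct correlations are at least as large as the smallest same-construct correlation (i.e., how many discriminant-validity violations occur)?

Disattenuated r (r / √(r_scale · r_new)):
  Scale F (disc): 0.55 / √(0.77·0.92) = 0.65
  Scale A (conv): 0.60 / √(0.74·0.92) = 0.73
  Scale E (disc): 0.54 / √(0.77·0.92) = 0.64
  Scale B (conv): 0.67 / √(0.59·0.92) = 0.91
  Scale G (disc): 0.32 / √(0.63·0.92) = 0.42
  Scale D (disc): 0.24 / √(0.68·0.92) = 0.30
  Scale C (conv): 0.67 / √(0.58·0.92) = 0.92
Smallest convergent = 0.73. Discriminant values: 0.65, 0.64, 0.42, 0.30; count ≥ 0.73 → 0.

0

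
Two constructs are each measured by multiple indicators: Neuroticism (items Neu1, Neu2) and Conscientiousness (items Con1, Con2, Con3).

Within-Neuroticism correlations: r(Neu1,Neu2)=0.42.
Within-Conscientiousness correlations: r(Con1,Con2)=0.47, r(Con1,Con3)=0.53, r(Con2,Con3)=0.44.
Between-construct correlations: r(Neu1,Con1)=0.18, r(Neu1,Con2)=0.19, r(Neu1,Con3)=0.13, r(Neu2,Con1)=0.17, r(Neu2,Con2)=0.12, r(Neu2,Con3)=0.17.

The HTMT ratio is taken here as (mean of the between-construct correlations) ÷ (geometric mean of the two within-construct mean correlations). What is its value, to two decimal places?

0.36

Between-construct mean = 0.96/6 = 0.1600.
Mean within-Neu = 0.42/1 = 0.4200; mean within-Con = 1.44/3 = 0.4800.
Geometric mean = √(0.4200 × 0.4800) = 0.4490.
HTMT = 0.1600 / 0.4490 = 0.36.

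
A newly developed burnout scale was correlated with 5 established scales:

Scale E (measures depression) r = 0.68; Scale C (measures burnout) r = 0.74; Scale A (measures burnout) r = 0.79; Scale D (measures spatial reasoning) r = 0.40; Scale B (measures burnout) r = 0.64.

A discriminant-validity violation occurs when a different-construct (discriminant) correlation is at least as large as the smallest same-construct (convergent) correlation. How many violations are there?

1

Convergent (same construct = burnout): Scale C, Scale A, Scale B.
Smallest convergent = 0.64. Discriminant values: 0.68, 0.40; count ≥ 0.64 → 1.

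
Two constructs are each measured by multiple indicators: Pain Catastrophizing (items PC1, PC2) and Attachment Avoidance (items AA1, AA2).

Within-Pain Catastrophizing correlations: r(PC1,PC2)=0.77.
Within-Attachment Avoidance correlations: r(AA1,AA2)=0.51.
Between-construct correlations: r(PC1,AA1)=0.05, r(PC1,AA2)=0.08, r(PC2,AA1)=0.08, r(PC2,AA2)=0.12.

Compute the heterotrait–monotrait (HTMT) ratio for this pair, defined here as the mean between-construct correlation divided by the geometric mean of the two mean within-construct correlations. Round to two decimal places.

0.13

Mean heterotrait r = 0.33/4 = 0.0825.
Mean within-PC = 0.77/1 = 0.7700; mean within-AA = 0.51/1 = 0.5100.
Geometric mean = √(0.7700 × 0.5100) = 0.6267.
HTMT = 0.0825 / 0.6267 = 0.13.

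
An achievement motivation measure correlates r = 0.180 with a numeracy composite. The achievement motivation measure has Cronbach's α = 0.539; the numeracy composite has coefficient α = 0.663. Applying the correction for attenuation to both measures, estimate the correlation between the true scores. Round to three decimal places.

0.301

r_true = r_obs / √(r_xx · r_yy) = 0.180 / √(0.539 × 0.663) = 0.180 / √0.357357 = 0.180 / 0.5978 ≈ 0.301.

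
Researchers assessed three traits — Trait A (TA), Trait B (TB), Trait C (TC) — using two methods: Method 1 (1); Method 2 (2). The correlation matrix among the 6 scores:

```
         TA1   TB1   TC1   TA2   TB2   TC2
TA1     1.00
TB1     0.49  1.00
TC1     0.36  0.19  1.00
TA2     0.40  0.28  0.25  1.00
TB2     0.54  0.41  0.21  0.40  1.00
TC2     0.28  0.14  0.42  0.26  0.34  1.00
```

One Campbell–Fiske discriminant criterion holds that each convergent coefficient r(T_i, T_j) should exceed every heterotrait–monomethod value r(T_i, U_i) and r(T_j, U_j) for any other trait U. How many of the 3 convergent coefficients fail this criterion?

2

Convergent coefficients and their comparison sets:
TA (methods 1·2): 0.40 vs {0.49, 0.40, 0.36, 0.26} → fail.
TB (methods 1·2): 0.41 vs {0.49, 0.40, 0.19, 0.34} → fail.
TC (methods 1·2): 0.42 vs {0.36, 0.26, 0.19, 0.34} → pass.
2 of 3 fail.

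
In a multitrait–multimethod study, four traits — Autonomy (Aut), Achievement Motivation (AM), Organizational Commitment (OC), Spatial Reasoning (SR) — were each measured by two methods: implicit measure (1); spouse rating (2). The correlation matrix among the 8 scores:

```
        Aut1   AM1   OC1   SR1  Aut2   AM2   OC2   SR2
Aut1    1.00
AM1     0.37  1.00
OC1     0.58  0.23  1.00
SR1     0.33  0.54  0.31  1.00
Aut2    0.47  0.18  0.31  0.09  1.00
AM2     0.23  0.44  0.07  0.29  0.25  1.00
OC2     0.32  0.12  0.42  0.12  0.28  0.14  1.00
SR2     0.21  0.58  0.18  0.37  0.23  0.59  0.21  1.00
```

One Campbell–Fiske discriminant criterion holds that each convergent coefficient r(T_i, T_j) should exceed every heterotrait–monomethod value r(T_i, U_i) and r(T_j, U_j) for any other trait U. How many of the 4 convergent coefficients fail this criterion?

Convergent coefficients and their comparison sets:
Aut (methods 1·2): 0.47 vs {0.37, 0.25, 0.58, 0.28, 0.33, 0.23} → fail.
AM (methods 1·2): 0.44 vs {0.37, 0.25, 0.23, 0.14, 0.54, 0.59} → fail.
OC (methods 1·2): 0.42 vs {0.58, 0.28, 0.23, 0.14, 0.31, 0.21} → fail.
SR (methods 1·2): 0.37 vs {0.33, 0.23, 0.54, 0.59, 0.31, 0.21} → fail.
4 of 4 fail.

4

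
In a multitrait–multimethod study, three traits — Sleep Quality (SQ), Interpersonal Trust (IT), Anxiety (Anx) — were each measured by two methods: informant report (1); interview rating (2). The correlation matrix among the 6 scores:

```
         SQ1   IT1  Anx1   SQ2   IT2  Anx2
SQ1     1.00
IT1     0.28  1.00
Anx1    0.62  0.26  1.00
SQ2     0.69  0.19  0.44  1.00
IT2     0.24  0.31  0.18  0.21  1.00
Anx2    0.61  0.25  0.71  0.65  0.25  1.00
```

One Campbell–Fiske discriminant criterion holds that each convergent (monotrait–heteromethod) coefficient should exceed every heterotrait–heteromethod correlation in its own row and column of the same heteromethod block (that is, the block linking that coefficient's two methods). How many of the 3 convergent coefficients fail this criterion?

Each convergent coefficient versus the relevant comparison correlations:
SQ (methods 1·2): 0.69 vs {0.24, 0.19, 0.61, 0.44} → pass.
IT (methods 1·2): 0.31 vs {0.19, 0.24, 0.25, 0.18} → pass.
Anx (methods 1·2): 0.71 vs {0.44, 0.61, 0.18, 0.25} → pass.
0 of 3 fail.

0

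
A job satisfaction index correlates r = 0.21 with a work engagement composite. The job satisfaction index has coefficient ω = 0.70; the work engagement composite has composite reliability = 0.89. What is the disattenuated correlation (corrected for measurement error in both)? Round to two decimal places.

r_true = r_obs / √(r_xx · r_yy) = 0.21 / √(0.70 × 0.89) = 0.21 / √0.6230 = 0.21 / 0.7893 ≈ 0.27.

0.27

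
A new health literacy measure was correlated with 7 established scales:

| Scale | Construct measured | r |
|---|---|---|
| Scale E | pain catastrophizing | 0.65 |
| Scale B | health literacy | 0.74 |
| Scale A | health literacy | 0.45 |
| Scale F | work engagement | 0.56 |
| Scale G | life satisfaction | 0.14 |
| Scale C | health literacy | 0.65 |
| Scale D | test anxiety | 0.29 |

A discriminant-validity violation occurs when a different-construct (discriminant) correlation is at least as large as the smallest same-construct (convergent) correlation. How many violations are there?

2

Convergent (same construct = health literacy): Scale B, Scale A, Scale C.
Smallest convergent = 0.45. Discriminant values: 0.65, 0.56, 0.14, 0.29; count ≥ 0.45 → 2.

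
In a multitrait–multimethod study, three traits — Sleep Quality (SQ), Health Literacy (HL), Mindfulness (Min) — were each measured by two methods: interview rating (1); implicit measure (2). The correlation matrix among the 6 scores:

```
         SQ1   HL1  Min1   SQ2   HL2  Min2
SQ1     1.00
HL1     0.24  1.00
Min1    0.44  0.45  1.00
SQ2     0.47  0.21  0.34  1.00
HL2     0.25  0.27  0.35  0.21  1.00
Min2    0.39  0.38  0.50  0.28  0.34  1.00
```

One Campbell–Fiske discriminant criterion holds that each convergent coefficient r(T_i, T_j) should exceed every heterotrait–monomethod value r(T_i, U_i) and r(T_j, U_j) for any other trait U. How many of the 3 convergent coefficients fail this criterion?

1

Each convergent coefficient versus the relevant comparison correlations:
SQ (methods 1·2): 0.47 vs {0.24, 0.21, 0.44, 0.28} → pass.
HL (methods 1·2): 0.27 vs {0.24, 0.21, 0.45, 0.34} → fail.
Min (methods 1·2): 0.50 vs {0.44, 0.28, 0.45, 0.34} → pass.
1 of 3 fail.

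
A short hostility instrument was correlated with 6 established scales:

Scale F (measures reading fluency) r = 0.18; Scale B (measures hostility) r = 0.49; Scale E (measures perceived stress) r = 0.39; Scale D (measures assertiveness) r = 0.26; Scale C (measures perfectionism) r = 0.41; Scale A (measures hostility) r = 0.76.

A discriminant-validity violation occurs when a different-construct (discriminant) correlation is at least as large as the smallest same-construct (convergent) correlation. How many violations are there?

0

Convergent (same construct = hostility): Scale B, Scale A.
Smallest convergent = 0.49. Discriminant values: 0.18, 0.39, 0.26, 0.41; count ≥ 0.49 → 0.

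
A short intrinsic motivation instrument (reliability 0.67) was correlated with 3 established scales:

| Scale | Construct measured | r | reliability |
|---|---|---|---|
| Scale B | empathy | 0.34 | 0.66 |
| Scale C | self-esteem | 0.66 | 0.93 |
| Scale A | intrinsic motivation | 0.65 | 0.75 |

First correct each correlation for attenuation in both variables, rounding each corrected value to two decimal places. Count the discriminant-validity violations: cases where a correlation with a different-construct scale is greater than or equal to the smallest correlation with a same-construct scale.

Disattenuated r (r / √(r_scale · r_new)):
  Scale B (disc): 0.34 / √(0.66·0.67) = 0.51
  Scale C (disc): 0.66 / √(0.93·0.67) = 0.84
  Scale A (conv): 0.65 / √(0.75·0.67) = 0.92
Smallest convergent = 0.92. Discriminant values: 0.51, 0.84; count ≥ 0.92 → 0.

0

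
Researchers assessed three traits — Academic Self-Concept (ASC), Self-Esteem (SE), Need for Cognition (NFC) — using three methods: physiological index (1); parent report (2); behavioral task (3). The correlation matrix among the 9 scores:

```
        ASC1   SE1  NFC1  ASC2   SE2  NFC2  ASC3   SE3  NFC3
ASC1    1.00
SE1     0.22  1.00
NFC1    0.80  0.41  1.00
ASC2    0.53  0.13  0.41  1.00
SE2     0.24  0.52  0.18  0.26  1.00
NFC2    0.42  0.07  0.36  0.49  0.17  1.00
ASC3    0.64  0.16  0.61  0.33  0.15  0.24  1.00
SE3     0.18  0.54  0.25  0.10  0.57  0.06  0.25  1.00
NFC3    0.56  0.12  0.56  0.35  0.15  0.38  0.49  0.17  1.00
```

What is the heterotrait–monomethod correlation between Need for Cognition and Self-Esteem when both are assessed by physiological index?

0.41

Different traits, same method: r(NFC1, SE1) = 0.41.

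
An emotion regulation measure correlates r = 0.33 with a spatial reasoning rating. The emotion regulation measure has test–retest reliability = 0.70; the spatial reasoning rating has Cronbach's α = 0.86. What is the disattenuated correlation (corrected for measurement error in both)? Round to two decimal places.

0.43

r_true = r_obs / √(r_xx · r_yy) = 0.33 / √(0.70 × 0.86) = 0.33 / √0.6020 = 0.33 / 0.7759 ≈ 0.43.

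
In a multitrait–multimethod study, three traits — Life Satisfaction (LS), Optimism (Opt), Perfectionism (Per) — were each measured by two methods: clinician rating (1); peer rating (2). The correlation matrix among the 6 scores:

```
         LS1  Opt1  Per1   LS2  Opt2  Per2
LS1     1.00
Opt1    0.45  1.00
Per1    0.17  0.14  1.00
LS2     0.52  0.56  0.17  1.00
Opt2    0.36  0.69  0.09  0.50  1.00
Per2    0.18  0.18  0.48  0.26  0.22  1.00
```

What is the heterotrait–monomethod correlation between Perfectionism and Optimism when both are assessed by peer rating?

0.22

Different traits, same method: r(Per2, Opt2) = 0.22.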